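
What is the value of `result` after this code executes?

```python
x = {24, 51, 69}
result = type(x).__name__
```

x is set; result = 'set'

'set'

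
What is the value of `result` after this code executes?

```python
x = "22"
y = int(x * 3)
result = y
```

x = '22'; y = 222222; result = 222222

222222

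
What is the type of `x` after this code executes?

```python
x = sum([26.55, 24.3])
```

sum() of floats returns float

float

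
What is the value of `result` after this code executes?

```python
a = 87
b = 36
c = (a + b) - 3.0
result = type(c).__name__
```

a is int; b is int; c is float; result = 'float'

'float'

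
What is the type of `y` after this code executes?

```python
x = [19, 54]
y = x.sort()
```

list.sort() returns None (mutates in place)

NoneType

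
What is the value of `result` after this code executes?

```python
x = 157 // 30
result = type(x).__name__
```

x is int; result = 'int'

'int'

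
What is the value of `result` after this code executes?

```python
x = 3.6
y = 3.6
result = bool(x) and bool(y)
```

x = 3.6; y = 3.6; result = True

True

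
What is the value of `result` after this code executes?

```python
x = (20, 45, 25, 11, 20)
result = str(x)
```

x = (20, 45, 25, 11, 20); result = '(20, 45, 25, 11, 20)'

'(20, 45, 25, 11, 20)'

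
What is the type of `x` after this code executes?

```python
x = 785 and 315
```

'and' with truthy values returns last operand (int)

int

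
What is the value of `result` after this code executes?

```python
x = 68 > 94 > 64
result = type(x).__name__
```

x is bool; result = 'bool'

'bool'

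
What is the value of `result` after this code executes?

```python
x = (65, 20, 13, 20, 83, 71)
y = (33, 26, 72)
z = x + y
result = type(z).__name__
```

x is tuple; y is tuple; z is tuple; result = 'tuple'

'tuple'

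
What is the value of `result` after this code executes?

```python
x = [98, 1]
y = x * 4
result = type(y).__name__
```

x is list; y is list; result = 'list'

'list'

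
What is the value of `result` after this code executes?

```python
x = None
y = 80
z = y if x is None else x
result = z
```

x = None; y = 80; z = 80; result = 80

80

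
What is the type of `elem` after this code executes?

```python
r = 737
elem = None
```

None has type NoneType

NoneType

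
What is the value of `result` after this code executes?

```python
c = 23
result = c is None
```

c = 23; result = False

False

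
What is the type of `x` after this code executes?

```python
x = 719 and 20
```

'and' with truthy values returns last operand (int)

int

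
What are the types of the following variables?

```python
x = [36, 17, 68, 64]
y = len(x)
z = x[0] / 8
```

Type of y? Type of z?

len() returns int; int / int = float

int, float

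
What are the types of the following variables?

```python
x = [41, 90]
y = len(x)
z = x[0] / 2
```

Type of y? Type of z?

len() returns int; int / int = float

int, float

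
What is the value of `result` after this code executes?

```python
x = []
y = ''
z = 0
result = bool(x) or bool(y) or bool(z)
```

x = []; y = ''; z = 0; result = False

False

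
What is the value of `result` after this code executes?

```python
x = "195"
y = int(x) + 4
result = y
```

x = '195'; y = 199; result = 199

199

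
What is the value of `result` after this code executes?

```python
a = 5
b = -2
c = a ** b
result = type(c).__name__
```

a is int; b is int; c is float; result = 'float'

'float'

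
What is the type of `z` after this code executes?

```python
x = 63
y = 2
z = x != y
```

Comparison returns bool

bool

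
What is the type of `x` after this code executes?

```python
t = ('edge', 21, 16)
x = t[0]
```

Index 0 of tuple is a str literal

str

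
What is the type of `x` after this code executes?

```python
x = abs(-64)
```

abs() of int returns int

int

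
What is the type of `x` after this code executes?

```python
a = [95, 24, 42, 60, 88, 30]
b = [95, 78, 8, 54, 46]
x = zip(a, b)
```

zip() returns a zip object

zip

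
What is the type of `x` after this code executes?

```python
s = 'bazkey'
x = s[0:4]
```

Slicing a str returns str

str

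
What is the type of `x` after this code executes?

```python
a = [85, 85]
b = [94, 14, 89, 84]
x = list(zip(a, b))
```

list(zip()) returns a list of tuples

list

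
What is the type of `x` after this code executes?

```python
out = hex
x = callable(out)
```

callable() returns bool

bool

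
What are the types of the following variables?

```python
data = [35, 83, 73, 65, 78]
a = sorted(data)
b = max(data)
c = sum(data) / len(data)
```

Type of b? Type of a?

max of ints returns int; sorted() returns list

int, list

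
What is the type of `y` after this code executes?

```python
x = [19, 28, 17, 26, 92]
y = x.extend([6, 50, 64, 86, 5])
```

list.extend() returns None

NoneType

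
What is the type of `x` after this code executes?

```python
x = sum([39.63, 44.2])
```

sum() of floats returns float

float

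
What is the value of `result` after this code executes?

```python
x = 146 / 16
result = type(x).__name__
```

x is float; result = 'float'

'float'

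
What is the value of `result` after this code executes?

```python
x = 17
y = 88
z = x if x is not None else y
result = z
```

x = 17; y = 88; z = 17; result = 17

17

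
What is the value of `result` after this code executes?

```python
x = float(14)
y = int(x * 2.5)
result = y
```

x = 14.0; y = 35; result = 35

35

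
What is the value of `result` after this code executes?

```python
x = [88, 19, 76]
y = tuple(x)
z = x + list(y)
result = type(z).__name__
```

x is list; y is tuple; z is list; result = 'list'

'list'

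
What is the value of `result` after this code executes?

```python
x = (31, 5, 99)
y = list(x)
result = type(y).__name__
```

x is tuple; y is list; result = 'list'

'list'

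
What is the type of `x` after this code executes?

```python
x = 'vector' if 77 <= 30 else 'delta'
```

Both branches of conditional are str

str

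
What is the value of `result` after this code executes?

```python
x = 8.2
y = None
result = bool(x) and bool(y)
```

x = 8.2; y = None; result = False

False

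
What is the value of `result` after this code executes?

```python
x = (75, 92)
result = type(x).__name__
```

x is tuple; result = 'tuple'

'tuple'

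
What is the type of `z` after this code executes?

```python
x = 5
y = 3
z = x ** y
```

positive int ** positive int = int

int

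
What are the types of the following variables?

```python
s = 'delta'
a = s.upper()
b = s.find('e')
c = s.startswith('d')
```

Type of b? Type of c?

find() returns int; startswith() returns bool

int, bool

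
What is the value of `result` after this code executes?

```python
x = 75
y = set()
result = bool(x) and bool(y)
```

x = 75; y = set(); result = False

False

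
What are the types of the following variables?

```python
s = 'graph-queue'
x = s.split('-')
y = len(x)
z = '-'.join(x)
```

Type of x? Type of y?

str.split() returns list; len() returns int

list, int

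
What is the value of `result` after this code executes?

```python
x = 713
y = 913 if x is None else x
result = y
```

x = 713; y = 713; result = 713

713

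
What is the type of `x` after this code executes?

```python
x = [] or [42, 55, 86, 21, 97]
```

'or' returns first truthy value (list)

list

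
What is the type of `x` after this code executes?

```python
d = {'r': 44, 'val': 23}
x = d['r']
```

Accessing dict[str, int] with str key returns int

int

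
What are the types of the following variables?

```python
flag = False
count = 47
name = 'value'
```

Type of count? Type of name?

count is assigned a bare integer (no decimal point), so it is an int; name is assigned a quoted string literal, so it is a str

int, str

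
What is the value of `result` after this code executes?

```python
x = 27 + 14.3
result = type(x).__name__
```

x is float; result = 'float'

'float'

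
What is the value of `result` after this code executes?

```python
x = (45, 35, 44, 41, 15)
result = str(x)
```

x = (45, 35, 44, 41, 15); result = '(45, 35, 44, 41, 15)'

'(45, 35, 44, 41, 15)'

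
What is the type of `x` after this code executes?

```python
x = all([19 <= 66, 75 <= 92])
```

all() returns bool

bool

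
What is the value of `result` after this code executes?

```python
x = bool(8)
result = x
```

x = True; result = True

True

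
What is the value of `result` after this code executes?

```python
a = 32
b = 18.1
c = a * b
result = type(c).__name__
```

a is int; b is float; c is float; result = 'float'

'float'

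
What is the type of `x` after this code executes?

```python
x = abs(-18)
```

abs() of int returns int

int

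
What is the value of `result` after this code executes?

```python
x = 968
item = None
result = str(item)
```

x = 968; item = None; result = 'None'

'None'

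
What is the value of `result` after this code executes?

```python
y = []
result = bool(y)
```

y = []; result = False

False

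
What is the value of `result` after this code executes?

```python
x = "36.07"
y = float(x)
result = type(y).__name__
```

x is str; y is float; result = 'float'

'float'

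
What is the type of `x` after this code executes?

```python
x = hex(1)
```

hex() returns str representation

str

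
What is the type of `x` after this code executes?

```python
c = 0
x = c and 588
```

'and' returns first falsy value (0 is int)

int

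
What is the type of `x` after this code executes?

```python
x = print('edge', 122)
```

print() returns None

NoneType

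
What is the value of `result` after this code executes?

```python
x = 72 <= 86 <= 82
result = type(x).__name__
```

x is bool; result = 'bool'

'bool'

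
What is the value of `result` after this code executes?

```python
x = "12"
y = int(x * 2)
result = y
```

x = '12'; y = 1212; result = 1212

1212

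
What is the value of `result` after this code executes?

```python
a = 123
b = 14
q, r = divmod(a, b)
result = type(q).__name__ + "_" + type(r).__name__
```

a is int; b is int; q is int; r is int; result = 'int_int'

'int_int'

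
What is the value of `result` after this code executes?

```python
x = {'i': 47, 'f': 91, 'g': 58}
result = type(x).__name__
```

x is dict; result = 'dict'

'dict'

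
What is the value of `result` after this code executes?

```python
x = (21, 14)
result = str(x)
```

x = (21, 14); result = '(21, 14)'

'(21, 14)'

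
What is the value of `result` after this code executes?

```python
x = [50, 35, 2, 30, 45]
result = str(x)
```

x = [50, 35, 2, 30, 45]; result = '[50, 35, 2, 30, 45]'

'[50, 35, 2, 30, 45]'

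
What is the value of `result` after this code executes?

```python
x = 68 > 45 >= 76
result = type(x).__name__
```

x is bool; result = 'bool'

'bool'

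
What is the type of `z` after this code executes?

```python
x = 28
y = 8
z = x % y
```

int % int = int

int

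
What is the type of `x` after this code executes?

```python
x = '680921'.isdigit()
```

str.isdigit() returns bool

bool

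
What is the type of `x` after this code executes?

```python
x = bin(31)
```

bin() returns str representation

str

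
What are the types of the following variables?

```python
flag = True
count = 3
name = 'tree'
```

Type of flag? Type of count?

flag is assigned the constant True, which has type bool; count is assigned a bare integer (no decimal point), so it is an int

bool, int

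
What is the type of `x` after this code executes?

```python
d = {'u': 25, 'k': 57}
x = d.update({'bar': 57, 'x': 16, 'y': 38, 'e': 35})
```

dict.update() returns None

NoneType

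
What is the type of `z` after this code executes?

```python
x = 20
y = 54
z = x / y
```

int / int = float

float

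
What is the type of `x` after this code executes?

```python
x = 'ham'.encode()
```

str.encode() returns bytes

bytes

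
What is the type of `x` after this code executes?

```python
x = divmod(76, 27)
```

divmod() returns tuple of (quotient, remainder)

tuple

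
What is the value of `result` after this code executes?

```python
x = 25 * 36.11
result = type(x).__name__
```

x is float; result = 'float'

'float'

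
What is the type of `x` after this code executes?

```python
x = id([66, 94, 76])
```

id() returns int

int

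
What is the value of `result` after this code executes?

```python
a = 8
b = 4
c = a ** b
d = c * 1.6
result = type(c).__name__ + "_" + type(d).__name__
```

a is int; b is int; c is int; d is float; result = 'int_float'

'int_float'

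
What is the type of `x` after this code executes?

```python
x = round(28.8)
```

round() with no decimal places returns int

int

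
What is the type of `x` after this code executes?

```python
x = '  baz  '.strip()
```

str.strip() returns str

str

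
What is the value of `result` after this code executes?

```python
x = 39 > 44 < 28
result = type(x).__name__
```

x is bool; result = 'bool'

'bool'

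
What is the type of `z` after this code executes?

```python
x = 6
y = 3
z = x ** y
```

positive int ** positive int = int

int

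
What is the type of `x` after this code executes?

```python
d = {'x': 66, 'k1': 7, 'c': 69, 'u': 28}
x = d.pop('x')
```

dict.pop() returns the value

int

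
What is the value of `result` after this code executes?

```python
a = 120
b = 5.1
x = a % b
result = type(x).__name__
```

a is int; b is float; x is float; result = 'float'

'float'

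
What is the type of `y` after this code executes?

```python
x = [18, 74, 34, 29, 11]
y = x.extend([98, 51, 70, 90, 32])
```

list.extend() returns None

NoneType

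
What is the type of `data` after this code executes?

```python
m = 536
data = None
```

None has type NoneType

NoneType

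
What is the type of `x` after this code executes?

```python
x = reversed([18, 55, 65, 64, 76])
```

reversed() on a list returns list_reverseiterator

list_reverseiterator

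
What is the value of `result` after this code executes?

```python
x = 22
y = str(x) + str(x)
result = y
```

x = 22; y = '2222'; result = '2222'

'2222'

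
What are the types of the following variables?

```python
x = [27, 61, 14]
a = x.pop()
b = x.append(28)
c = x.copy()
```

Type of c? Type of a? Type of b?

copy() returns list; pop() returns element; append() returns None

list, int, NoneType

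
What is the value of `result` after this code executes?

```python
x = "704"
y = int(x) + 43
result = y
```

x = '704'; y = 747; result = 747

747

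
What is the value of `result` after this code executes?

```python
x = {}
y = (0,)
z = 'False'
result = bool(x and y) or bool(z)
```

x = {}; y = (0,); z = 'False'; result = True

True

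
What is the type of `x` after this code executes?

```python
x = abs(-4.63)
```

abs() of float returns float

float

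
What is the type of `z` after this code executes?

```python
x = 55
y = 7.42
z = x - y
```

int - float = float

float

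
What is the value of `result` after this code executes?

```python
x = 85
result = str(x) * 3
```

x = 85; result = '858585'

'858585'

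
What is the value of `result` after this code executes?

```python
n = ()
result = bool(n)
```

n = (); result = False

False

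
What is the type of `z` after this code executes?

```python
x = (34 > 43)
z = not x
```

'not' returns bool

bool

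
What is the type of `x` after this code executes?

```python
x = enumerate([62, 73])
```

enumerate() returns an enumerate object

enumerate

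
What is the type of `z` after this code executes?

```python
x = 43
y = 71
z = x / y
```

int / int = float

float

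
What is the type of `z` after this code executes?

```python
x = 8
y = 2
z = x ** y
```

positive int ** positive int = int

int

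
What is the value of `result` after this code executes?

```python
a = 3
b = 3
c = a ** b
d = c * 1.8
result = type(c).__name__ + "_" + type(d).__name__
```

a is int; b is int; c is int; d is float; result = 'int_float'

'int_float'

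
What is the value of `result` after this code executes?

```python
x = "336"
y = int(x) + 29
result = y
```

x = '336'; y = 365; result = 365

365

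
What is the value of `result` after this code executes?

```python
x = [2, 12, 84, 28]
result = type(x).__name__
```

x is list; result = 'list'

'list'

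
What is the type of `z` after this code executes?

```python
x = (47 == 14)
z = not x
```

'not' returns bool

bool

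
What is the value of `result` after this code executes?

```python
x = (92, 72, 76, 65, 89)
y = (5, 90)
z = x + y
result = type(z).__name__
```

x is tuple; y is tuple; z is tuple; result = 'tuple'

'tuple'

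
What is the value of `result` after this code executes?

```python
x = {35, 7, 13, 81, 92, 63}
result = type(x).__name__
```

x is set; result = 'set'

'set'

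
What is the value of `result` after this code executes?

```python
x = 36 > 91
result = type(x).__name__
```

x is bool; result = 'bool'

'bool'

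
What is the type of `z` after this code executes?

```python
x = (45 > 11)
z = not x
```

'not' returns bool

bool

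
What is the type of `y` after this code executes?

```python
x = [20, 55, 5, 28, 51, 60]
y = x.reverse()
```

list.reverse() returns None

NoneType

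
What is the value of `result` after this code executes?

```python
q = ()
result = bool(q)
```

q = (); result = False

False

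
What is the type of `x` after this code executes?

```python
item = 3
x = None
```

None has type NoneType

NoneType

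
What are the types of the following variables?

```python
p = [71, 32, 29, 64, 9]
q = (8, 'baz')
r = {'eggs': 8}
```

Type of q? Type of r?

q is assigned a tuple (parenthesized, comma-separated values); r is assigned a dict literal ({key: value})

tuple, dict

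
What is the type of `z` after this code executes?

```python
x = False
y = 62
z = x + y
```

bool + int = int (bool is subclass of int)

int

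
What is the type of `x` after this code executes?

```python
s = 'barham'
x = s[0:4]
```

Slicing a str returns str

str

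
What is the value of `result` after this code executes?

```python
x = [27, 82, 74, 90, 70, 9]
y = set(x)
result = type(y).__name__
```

x is list; y is set; result = 'set'

'set'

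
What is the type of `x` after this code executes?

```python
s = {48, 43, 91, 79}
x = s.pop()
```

Popping from set[int] returns int

int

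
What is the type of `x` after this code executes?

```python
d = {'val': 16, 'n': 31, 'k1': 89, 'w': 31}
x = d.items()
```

dict.items() returns dict_items view

dict_items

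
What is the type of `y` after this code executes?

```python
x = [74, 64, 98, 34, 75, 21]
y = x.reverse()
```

list.reverse() returns None

NoneType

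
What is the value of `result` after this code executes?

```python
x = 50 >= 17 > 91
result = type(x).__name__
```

x is bool; result = 'bool'

'bool'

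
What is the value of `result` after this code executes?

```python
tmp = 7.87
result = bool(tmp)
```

tmp = 7.87; result = True

True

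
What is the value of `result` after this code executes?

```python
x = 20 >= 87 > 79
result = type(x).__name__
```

x is bool; result = 'bool'

'bool'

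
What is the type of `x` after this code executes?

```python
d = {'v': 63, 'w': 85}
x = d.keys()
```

.keys() returns dict_keys view

dict_keys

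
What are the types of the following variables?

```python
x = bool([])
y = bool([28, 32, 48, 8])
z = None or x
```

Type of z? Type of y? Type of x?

None or bool returns the bool; bool() returns bool; bool() returns bool

bool, bool, bool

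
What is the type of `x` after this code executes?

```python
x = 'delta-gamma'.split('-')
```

str.split() returns list

list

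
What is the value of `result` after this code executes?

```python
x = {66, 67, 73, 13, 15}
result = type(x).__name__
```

x is set; result = 'set'

'set'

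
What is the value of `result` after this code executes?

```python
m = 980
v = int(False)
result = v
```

m = 980; v = 0; result = 0

0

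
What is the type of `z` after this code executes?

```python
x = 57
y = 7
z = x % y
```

int % int = int

int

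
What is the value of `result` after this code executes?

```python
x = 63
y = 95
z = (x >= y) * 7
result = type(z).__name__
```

x is int; y is int; z is int; result = 'int'

'int'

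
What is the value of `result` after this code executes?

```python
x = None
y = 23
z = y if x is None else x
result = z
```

x = None; y = 23; z = 23; result = 23

23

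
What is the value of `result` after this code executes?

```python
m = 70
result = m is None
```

m = 70; result = False

False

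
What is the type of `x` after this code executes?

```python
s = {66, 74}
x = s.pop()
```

Popping from set[int] returns int

int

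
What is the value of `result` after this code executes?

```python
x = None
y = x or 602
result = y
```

x = None; y = 602; result = 602

602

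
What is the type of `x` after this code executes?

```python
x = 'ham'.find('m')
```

str.find() returns int index

int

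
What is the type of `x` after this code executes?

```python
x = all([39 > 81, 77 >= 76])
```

all() returns bool

bool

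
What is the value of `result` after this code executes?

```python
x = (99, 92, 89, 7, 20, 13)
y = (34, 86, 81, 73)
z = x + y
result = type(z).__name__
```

x is tuple; y is tuple; z is tuple; result = 'tuple'

'tuple'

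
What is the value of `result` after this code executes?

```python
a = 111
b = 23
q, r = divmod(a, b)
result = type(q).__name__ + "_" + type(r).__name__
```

a is int; b is int; q is int; r is int; result = 'int_int'

'int_int'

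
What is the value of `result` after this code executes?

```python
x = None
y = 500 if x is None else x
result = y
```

x = None; y = 500; result = 500

500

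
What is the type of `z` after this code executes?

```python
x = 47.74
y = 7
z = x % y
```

float % int = float

float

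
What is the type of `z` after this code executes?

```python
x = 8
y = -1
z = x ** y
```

int ** negative = float

float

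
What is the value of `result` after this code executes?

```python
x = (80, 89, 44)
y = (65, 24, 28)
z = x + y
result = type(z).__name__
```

x is tuple; y is tuple; z is tuple; result = 'tuple'

'tuple'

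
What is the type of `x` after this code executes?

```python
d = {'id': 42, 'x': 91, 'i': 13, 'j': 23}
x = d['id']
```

Accessing dict[str, int] with str key returns int

int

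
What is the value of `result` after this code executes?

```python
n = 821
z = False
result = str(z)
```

n = 821; z = False; result = 'False'

'False'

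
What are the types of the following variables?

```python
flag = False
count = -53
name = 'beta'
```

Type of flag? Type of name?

flag is assigned the constant False, which has type bool; name is assigned a quoted string literal, so it is a str

bool, str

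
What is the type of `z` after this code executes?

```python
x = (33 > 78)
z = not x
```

'not' returns bool

bool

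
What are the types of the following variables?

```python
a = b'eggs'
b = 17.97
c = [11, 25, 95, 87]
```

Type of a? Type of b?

a is assigned a bytes literal (b'...' prefix); b is assigned a number with a decimal point, so it is a float

bytes, float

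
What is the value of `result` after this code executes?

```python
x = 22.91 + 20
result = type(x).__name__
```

x is float; result = 'float'

'float'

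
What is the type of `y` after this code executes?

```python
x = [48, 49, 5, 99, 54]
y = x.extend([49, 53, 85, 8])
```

list.extend() returns None

NoneType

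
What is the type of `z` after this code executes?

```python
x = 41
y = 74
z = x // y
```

int // int = int

int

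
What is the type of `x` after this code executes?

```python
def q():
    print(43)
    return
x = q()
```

Bare return returns None

NoneType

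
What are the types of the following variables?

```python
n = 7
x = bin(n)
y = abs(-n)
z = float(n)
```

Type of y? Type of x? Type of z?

abs() of int returns int; bin() returns str; float() returns float

int, str, float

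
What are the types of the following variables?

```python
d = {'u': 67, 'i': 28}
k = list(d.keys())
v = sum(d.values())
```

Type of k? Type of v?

list() converts to list; sum of ints is int

list, int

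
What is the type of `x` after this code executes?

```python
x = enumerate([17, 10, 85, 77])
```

enumerate() returns an enumerate object

enumerate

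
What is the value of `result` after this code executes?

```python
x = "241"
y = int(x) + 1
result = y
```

x = '241'; y = 242; result = 242

242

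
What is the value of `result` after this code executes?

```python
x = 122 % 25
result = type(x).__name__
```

x is int; result = 'int'

'int'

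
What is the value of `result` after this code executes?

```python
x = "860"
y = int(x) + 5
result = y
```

x = '860'; y = 865; result = 865

865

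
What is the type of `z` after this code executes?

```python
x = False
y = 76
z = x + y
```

bool + int = int (bool is subclass of int)

int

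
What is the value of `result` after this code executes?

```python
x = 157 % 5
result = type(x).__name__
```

x is int; result = 'int'

'int'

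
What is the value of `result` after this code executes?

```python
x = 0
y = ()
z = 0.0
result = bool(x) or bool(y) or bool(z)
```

x = 0; y = (); z = 0.0; result = False

False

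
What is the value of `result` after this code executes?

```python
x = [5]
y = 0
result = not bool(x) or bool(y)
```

x = [5]; y = 0; result = False

False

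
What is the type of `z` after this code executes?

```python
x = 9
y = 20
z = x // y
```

int // int = int

int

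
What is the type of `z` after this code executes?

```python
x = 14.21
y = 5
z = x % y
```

float % int = float

float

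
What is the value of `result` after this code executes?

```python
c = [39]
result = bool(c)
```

c = [39]; result = True

True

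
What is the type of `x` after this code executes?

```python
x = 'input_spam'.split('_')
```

str.split() returns list

list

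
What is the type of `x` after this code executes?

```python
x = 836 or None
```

'or' returns first truthy value

int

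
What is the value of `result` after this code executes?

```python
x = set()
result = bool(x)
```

x = set(); result = False

False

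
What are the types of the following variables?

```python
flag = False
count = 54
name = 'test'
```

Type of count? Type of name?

count is assigned a bare integer (no decimal point), so it is an int; name is assigned a quoted string literal, so it is a str

int, str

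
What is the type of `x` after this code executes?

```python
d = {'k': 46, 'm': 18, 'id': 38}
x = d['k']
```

Accessing dict[str, int] with str key returns int

int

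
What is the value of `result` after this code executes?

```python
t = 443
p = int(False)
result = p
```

t = 443; p = 0; result = 0

0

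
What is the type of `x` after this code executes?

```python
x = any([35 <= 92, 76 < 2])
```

any() returns bool

bool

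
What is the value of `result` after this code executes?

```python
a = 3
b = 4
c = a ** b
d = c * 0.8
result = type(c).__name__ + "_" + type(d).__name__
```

a is int; b is int; c is int; d is float; result = 'int_float'

'int_float'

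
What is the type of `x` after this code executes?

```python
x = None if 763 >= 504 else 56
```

763 >= 504 is True, so the if branch is taken

NoneType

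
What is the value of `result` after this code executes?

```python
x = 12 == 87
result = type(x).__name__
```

x is bool; result = 'bool'

'bool'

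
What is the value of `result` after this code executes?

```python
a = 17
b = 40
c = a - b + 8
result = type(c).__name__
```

a is int; b is int; c is int; result = 'int'

'int'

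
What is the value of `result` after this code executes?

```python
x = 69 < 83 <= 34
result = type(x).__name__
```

x is bool; result = 'bool'

'bool'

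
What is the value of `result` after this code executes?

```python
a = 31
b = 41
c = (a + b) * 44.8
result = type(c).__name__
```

a is int; b is int; c is float; result = 'float'

'float'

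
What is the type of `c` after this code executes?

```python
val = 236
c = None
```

None has type NoneType

NoneType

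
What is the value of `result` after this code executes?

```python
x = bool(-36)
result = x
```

x = True; result = True

True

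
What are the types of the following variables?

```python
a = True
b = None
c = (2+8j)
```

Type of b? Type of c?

b is assigned None, whose type is NoneType; c is assigned (2+8j), an int plus an imaginary literal (j suffix), which evaluates to complex

NoneType, complex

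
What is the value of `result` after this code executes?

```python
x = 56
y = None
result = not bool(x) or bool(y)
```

x = 56; y = None; result = False

False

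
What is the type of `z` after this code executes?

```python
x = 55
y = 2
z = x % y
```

int % int = int

int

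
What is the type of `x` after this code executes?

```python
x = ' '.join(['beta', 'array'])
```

str.join() returns str

str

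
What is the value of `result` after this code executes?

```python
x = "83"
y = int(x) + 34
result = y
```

x = '83'; y = 117; result = 117

117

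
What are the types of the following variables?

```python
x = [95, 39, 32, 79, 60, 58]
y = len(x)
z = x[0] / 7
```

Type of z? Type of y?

int / int = float; len() returns int

float, int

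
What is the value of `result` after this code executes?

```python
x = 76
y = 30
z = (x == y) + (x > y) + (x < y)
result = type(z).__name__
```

x is int; y is int; z is int; result = 'int'

'int'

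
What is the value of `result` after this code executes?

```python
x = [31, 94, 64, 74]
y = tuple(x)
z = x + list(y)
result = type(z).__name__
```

x is list; y is tuple; z is list; result = 'list'

'list'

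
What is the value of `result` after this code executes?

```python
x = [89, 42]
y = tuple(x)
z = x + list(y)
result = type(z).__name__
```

x is list; y is tuple; z is list; result = 'list'

'list'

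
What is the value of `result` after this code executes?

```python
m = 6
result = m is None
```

m = 6; result = False

False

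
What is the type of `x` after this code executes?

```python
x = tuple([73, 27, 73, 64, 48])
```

tuple() constructor returns tuple

tuple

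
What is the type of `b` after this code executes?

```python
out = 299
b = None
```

None has type NoneType

NoneType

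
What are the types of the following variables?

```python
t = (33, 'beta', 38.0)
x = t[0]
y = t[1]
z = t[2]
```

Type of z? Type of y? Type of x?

tuple[2] is float; tuple[1] is str; tuple[0] is int

float, str, int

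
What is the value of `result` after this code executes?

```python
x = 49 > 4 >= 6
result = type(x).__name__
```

x is bool; result = 'bool'

'bool'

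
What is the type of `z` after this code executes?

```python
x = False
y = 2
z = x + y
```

bool + int = int (bool is subclass of int)

int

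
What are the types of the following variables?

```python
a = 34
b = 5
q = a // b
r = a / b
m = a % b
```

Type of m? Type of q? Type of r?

% of ints returns int; // returns int; / returns float

int, int, float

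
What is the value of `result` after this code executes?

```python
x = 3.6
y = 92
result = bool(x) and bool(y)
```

x = 3.6; y = 92; result = True

True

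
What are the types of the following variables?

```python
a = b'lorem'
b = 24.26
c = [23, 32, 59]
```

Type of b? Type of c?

b is assigned a number with a decimal point, so it is a float; c is assigned a list literal (square brackets)

float, list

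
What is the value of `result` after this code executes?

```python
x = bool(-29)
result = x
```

x = True; result = True

True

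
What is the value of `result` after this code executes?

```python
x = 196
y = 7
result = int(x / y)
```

x = 196; y = 7; result = 28

28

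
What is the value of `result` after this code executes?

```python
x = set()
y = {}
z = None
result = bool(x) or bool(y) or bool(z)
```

x = set(); y = {}; z = None; result = False

False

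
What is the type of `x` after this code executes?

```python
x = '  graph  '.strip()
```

str.strip() returns str

str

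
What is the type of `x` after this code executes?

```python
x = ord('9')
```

ord() returns int (code point)

int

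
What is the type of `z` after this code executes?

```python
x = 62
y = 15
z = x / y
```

int / int = float

float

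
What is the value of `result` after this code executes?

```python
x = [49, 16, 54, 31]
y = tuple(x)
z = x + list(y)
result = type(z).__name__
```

x is list; y is tuple; z is list; result = 'list'

'list'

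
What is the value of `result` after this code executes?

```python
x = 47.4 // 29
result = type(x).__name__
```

x is float; result = 'float'

'float'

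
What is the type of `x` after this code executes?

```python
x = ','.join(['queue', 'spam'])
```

str.join() returns str

str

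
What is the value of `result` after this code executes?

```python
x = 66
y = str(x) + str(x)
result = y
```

x = 66; y = '6666'; result = '6666'

'6666'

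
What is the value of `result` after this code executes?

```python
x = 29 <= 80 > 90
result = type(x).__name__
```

x is bool; result = 'bool'

'bool'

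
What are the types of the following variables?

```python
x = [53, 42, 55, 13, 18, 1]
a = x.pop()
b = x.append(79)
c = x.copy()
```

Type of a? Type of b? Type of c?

pop() returns element; append() returns None; copy() returns list

int, NoneType, list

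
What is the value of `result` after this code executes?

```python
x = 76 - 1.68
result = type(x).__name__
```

x is float; result = 'float'

'float'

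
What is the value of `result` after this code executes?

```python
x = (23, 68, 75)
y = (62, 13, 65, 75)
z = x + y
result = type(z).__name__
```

x is tuple; y is tuple; z is tuple; result = 'tuple'

'tuple'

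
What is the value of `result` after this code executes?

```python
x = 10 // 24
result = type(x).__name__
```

x is int; result = 'int'

'int'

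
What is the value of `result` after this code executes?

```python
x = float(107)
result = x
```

x = 107.0; result = 107.0

107.0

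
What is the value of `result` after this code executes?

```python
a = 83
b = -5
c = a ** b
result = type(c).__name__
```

a is int; b is int; c is float; result = 'float'

'float'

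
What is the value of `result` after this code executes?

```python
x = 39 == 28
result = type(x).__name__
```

x is bool; result = 'bool'

'bool'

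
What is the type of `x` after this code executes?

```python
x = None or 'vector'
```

'or' with None returns the other truthy value (str)

str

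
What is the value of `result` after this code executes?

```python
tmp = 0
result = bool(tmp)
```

tmp = 0; result = False

False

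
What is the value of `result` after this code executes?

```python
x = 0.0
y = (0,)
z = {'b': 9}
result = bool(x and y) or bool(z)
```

x = 0.0; y = (0,); z = {'b': 9}; result = True

True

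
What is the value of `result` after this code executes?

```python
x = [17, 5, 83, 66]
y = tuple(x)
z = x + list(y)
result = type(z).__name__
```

x is list; y is tuple; z is list; result = 'list'

'list'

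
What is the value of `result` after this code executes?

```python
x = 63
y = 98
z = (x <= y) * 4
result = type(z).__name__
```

x is int; y is int; z is int; result = 'int'

'int'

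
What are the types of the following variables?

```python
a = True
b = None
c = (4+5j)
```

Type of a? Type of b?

a is assigned the constant True, which has type bool; b is assigned None, whose type is NoneType

bool, NoneType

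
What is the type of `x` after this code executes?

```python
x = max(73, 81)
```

max() of ints returns int

int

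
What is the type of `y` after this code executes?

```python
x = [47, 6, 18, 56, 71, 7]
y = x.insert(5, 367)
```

list.insert() returns None

NoneType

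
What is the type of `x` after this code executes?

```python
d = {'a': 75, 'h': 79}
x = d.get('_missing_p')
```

dict.get() returns None when key not found

NoneType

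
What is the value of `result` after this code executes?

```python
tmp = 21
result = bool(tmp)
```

tmp = 21; result = True

True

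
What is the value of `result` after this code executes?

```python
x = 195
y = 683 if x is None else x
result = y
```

x = 195; y = 195; result = 195

195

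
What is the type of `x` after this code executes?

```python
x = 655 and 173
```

'and' with truthy values returns last operand (int)

int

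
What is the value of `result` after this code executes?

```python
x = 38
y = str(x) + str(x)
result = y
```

x = 38; y = '3838'; result = '3838'

'3838'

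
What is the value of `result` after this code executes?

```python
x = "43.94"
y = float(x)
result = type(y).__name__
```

x is str; y is float; result = 'float'

'float'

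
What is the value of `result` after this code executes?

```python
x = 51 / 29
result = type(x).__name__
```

x is float; result = 'float'

'float'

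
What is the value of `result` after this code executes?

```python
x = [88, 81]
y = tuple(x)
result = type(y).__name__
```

x is list; y is tuple; result = 'tuple'

'tuple'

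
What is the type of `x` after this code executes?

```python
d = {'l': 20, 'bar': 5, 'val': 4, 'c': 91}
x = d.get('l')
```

dict.get() returns value type when found

int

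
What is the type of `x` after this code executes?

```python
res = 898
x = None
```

None has type NoneType

NoneType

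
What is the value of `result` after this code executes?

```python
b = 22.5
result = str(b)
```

b = 22.5; result = '22.5'

'22.5'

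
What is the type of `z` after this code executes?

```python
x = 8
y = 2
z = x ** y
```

positive int ** positive int = int

int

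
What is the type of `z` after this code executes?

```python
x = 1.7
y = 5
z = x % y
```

float % int = float

float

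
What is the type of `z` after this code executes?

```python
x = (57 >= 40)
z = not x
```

'not' returns bool

bool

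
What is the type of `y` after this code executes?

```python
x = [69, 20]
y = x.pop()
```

list.pop() returns the popped element

int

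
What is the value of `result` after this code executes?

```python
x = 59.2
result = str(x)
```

x = 59.2; result = '59.2'

'59.2'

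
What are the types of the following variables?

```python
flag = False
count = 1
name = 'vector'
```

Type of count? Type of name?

count is assigned a bare integer (no decimal point), so it is an int; name is assigned a quoted string literal, so it is a str

int, str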